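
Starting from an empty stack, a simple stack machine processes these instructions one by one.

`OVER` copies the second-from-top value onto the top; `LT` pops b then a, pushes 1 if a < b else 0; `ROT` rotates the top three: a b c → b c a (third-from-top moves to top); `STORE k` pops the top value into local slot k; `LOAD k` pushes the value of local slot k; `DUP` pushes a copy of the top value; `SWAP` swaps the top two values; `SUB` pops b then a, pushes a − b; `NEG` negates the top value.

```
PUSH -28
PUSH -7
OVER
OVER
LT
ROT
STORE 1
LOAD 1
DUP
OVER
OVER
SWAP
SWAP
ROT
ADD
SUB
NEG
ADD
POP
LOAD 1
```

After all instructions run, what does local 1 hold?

-28

PUSH -28 : [-28]
PUSH -7  : [-28, -7]
OVER     : [-28, -7, -28]
OVER     : [-28, -7, -28, -7]
LT       : [-28, -7, 1]
ROT      : [-7, 1, -28]
STORE 1  : [-7, 1]
LOAD 1   : [-7, 1, -28]
DUP      : [-7, 1, -28, -28]
OVER     : [-7, 1, -28, -28, -28]
OVER     : [-7, 1, -28, -28, -28, -28]
SWAP     : [-7, 1, -28, -28, -28, -28]
SWAP     : [-7, 1, -28, -28, -28, -28]
ROT      : [-7, 1, -28, -28, -28, -28]
ADD      : [-7, 1, -28, -28, -56]
SUB      : [-7, 1, -28, 28]
NEG      : [-7, 1, -28, -28]
ADD      : [-7, 1, -56]
POP      : [-7, 1]
LOAD 1   : [-7, 1, -28]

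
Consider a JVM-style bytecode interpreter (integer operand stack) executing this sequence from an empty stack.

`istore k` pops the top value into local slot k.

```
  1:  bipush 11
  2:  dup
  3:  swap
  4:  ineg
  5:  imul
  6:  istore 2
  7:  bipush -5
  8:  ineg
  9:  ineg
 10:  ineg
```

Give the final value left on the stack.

bipush 11  11
dup        11 11
swap       11 11
ineg       11 -11
imul       -121
istore 2   (empty)
bipush -5  -5
ineg       5
ineg       -5
ineg       5

5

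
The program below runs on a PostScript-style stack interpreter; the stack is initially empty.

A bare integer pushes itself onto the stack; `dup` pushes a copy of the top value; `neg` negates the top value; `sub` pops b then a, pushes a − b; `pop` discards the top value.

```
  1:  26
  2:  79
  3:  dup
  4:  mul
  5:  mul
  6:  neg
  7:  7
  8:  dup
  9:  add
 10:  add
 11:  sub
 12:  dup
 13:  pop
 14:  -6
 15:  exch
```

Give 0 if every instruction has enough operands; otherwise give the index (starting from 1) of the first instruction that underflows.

26  → 26
79  → 26 79
dup → 26 79 79
mul → 26 6241
mul → 162266
neg → -162266
7   → -162266 7
dup → -162266 7 7
add → -162266 14
add → -162252
sub  — needs 2 operands, stack has 1 → underflow

11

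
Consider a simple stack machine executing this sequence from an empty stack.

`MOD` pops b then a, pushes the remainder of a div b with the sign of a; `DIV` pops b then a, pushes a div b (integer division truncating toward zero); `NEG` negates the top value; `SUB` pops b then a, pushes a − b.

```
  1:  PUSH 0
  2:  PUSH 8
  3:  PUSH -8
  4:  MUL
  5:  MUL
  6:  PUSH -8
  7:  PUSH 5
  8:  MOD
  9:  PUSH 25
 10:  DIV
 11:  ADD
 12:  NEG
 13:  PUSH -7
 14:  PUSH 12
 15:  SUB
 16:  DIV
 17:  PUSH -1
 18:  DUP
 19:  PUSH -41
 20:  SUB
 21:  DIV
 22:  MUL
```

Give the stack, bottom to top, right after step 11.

[0]

PUSH 0  -> 0
PUSH 8  -> 0 8
PUSH -8 -> 0 8 -8
MUL     -> 0 -64
MUL     -> 0
PUSH -8 -> 0 -8
PUSH 5  -> 0 -8 5
MOD     -> 0 -3
PUSH 25 -> 0 -3 25
DIV     -> 0 0
ADD     -> 0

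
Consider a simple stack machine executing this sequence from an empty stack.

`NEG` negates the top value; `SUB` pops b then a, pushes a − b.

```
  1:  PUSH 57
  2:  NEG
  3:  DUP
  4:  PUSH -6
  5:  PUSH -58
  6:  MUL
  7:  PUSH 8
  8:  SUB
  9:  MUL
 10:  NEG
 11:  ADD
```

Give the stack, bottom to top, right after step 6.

PUSH 57  : 57
NEG      : -57
DUP      : -57 -57
PUSH -6  : -57 -57 -6
PUSH -58 : -57 -57 -6 -58
MUL      : -57 -57 348

[-57, -57, 348]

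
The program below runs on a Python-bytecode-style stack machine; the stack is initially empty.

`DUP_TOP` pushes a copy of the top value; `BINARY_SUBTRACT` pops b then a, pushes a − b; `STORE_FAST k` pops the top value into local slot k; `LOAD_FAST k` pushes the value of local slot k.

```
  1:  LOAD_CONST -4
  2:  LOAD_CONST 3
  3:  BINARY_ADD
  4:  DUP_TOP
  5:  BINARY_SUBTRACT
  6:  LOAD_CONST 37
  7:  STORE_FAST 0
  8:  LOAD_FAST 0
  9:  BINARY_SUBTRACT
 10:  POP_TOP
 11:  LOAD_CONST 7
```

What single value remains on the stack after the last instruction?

LOAD_CONST -4   -> [-4]
LOAD_CONST 3    -> [-4, 3]
BINARY_ADD      -> [-1]
DUP_TOP         -> [-1, -1]
BINARY_SUBTRACT -> [0]
LOAD_CONST 37   -> [0, 37]
STORE_FAST 0    -> [0]
LOAD_FAST 0     -> [0, 37]
BINARY_SUBTRACT -> [-37]
POP_TOP         -> []
LOAD_CONST 7    -> [7]

7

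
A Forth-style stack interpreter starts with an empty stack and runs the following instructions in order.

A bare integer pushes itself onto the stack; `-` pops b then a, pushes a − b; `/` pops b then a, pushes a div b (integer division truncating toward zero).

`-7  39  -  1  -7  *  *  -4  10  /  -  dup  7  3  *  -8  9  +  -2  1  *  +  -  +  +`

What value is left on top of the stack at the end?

666

-7  → [-7]
39  → [-7, 39]
-   → [-46]
1   → [-46, 1]
-7  → [-46, 1, -7]
*   → [-46, -7]
*   → [322]
-4  → [322, -4]
10  → [322, -4, 10]
/   → [322, 0]
-   → [322]
dup → [322, 322]
7   → [322, 322, 7]
3   → [322, 322, 7, 3]
*   → [322, 322, 21]
-8  → [322, 322, 21, -8]
9   → [322, 322, 21, -8, 9]
+   → [322, 322, 21, 1]
-2  → [322, 322, 21, 1, -2]
1   → [322, 322, 21, 1, -2, 1]
*   → [322, 322, 21, 1, -2]
+   → [322, 322, 21, -1]
-   → [322, 322, 22]
+   → [322, 344]
+   → [666]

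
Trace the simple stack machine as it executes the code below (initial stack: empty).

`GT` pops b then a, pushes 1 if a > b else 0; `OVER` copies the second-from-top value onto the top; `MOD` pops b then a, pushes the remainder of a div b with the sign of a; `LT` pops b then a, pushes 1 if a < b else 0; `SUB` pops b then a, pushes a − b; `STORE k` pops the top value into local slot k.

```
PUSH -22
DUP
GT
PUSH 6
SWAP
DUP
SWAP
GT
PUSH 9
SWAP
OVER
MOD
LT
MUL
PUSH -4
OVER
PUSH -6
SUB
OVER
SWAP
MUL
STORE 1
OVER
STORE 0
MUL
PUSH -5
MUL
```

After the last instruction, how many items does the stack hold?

PUSH -22 -> -22
DUP      -> -22 -22
GT       -> 0
PUSH 6   -> 0 6
SWAP     -> 6 0
DUP      -> 6 0 0
SWAP     -> 6 0 0
GT       -> 6 0
PUSH 9   -> 6 0 9
SWAP     -> 6 9 0
OVER     -> 6 9 0 9
MOD      -> 6 9 0
LT       -> 6 0
MUL      -> 0
PUSH -4  -> 0 -4
OVER     -> 0 -4 0
PUSH -6  -> 0 -4 0 -6
SUB      -> 0 -4 6
OVER     -> 0 -4 6 -4
SWAP     -> 0 -4 -4 6
MUL      -> 0 -4 -24
STORE 1  -> 0 -4
OVER     -> 0 -4 0
STORE 0  -> 0 -4
MUL      -> 0
PUSH -5  -> 0 -5
MUL      -> 0

1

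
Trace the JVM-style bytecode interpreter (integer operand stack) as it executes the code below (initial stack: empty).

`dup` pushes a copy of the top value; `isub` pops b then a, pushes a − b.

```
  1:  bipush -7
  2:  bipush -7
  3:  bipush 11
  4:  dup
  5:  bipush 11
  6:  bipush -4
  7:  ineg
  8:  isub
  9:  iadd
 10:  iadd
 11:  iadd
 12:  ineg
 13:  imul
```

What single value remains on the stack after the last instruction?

bipush -7 : -7
bipush -7 : -7 -7
bipush 11 : -7 -7 11
dup       : -7 -7 11 11
bipush 11 : -7 -7 11 11 11
bipush -4 : -7 -7 11 11 11 -4
ineg      : -7 -7 11 11 11 4
isub      : -7 -7 11 11 7
iadd      : -7 -7 11 18
iadd      : -7 -7 29
iadd      : -7 22
ineg      : -7 -22
imul      : 154

154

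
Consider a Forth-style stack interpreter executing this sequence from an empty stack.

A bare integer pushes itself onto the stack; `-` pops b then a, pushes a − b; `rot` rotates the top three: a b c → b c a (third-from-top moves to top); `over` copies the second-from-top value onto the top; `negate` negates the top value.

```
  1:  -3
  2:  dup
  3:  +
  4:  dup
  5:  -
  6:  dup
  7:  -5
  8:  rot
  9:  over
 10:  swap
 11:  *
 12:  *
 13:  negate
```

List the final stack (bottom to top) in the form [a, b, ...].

[0, 0]

-3      [-3]
dup     [-3, -3]
+       [-6]
dup     [-6, -6]
-       [0]
dup     [0, 0]
-5      [0, 0, -5]
rot     [0, -5, 0]
over    [0, -5, 0, -5]
swap    [0, -5, -5, 0]
*       [0, -5, 0]
*       [0, 0]
negate  [0, 0]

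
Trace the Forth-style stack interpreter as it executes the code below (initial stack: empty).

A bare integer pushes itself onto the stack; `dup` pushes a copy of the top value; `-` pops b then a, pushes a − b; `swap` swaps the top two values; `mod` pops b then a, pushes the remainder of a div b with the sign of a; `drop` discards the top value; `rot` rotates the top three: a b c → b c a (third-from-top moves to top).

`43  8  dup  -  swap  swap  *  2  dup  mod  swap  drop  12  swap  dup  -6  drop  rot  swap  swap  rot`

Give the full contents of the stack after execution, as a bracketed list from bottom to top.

43   → 43
8    → 43 8
dup  → 43 8 8
-    → 43 0
swap → 0 43
swap → 43 0
*    → 0
2    → 0 2
dup  → 0 2 2
mod  → 0 0
swap → 0 0
drop → 0
12   → 0 12
swap → 12 0
dup  → 12 0 0
-6   → 12 0 0 -6
drop → 12 0 0
rot  → 0 0 12
swap → 0 12 0
swap → 0 0 12
rot  → 0 12 0

[0, 12, 0]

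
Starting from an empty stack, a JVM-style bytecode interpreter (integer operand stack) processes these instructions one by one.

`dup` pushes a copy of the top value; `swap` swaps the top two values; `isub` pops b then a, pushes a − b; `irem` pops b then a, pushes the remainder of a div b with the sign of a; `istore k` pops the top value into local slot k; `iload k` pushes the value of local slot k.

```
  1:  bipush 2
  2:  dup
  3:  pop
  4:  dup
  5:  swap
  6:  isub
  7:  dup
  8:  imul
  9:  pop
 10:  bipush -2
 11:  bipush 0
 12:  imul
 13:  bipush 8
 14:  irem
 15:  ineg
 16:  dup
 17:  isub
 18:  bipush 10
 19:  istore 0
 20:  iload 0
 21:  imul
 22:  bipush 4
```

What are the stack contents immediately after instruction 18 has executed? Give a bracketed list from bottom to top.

bipush 2  -> 2
dup       -> 2 2
pop       -> 2
dup       -> 2 2
swap      -> 2 2
isub      -> 0
dup       -> 0 0
imul      -> 0
pop       -> (empty)
bipush -2 -> -2
bipush 0  -> -2 0
imul      -> 0
bipush 8  -> 0 8
irem      -> 0
ineg      -> 0
dup       -> 0 0
isub      -> 0
bipush 10 -> 0 10

[0, 10]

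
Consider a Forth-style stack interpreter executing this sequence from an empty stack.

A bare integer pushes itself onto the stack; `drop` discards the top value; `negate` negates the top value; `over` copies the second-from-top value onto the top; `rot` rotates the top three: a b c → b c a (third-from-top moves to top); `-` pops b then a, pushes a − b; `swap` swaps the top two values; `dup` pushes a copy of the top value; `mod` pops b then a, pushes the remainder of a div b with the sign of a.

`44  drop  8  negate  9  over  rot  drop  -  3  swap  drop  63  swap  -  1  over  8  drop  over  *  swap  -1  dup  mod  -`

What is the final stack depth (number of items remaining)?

3

44     → [44]
drop   → []
8      → [8]
negate → [-8]
9      → [-8, 9]
over   → [-8, 9, -8]
rot    → [9, -8, -8]
drop   → [9, -8]
-      → [17]
3      → [17, 3]
swap   → [3, 17]
drop   → [3]
63     → [3, 63]
swap   → [63, 3]
-      → [60]
1      → [60, 1]
over   → [60, 1, 60]
8      → [60, 1, 60, 8]
drop   → [60, 1, 60]
over   → [60, 1, 60, 1]
*      → [60, 1, 60]
swap   → [60, 60, 1]
-1     → [60, 60, 1, -1]
dup    → [60, 60, 1, -1, -1]
mod    → [60, 60, 1, 0]
-      → [60, 60, 1]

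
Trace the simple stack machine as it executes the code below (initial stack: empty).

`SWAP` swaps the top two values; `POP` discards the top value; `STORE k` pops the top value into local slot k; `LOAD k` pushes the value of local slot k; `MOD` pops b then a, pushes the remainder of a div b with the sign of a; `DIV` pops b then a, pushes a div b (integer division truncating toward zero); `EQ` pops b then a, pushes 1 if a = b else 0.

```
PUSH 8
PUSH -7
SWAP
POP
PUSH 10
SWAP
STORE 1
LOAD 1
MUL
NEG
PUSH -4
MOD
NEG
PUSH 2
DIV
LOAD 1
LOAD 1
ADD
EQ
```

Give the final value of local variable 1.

-7

PUSH 8  -> [8]
PUSH -7 -> [8, -7]
SWAP    -> [-7, 8]
POP     -> [-7]
PUSH 10 -> [-7, 10]
SWAP    -> [10, -7]
STORE 1 -> [10]
LOAD 1  -> [10, -7]
MUL     -> [-70]
NEG     -> [70]
PUSH -4 -> [70, -4]
MOD     -> [2]
NEG     -> [-2]
PUSH 2  -> [-2, 2]
DIV     -> [-1]
LOAD 1  -> [-1, -7]
LOAD 1  -> [-1, -7, -7]
ADD     -> [-1, -14]
EQ      -> [0]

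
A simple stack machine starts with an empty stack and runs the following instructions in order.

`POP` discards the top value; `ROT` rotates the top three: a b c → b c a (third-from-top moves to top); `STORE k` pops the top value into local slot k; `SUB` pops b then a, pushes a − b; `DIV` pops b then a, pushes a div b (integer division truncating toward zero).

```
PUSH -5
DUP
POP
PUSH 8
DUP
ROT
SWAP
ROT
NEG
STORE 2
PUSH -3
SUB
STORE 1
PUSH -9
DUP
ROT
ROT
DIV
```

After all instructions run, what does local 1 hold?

11

PUSH -5 : -5
DUP     : -5 -5
POP     : -5
PUSH 8  : -5 8
DUP     : -5 8 8
ROT     : 8 8 -5
SWAP    : 8 -5 8
ROT     : -5 8 8
NEG     : -5 8 -8
STORE 2 : -5 8
PUSH -3 : -5 8 -3
SUB     : -5 11
STORE 1 : -5
PUSH -9 : -5 -9
DUP     : -5 -9 -9
ROT     : -9 -9 -5
ROT     : -9 -5 -9
DIV     : -9 0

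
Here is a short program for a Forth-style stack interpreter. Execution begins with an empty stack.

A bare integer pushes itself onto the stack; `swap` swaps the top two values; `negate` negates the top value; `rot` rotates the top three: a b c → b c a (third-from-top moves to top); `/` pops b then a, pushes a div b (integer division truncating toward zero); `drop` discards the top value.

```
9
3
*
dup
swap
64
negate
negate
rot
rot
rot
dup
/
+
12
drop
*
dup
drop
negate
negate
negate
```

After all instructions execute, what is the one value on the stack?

9      -> [9]
3      -> [9, 3]
*      -> [27]
dup    -> [27, 27]
swap   -> [27, 27]
64     -> [27, 27, 64]
negate -> [27, 27, -64]
negate -> [27, 27, 64]
rot    -> [27, 64, 27]
rot    -> [64, 27, 27]
rot    -> [27, 27, 64]
dup    -> [27, 27, 64, 64]
/      -> [27, 27, 1]
+      -> [27, 28]
12     -> [27, 28, 12]
drop   -> [27, 28]
*      -> [756]
dup    -> [756, 756]
drop   -> [756]
negate -> [-756]
negate -> [756]
negate -> [-756]

-756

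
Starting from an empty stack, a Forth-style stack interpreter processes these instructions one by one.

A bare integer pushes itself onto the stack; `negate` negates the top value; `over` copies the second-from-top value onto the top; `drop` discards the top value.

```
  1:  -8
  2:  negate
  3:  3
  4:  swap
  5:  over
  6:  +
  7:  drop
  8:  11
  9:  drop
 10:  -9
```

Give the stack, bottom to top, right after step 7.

-8     : [-8]
negate : [8]
3      : [8, 3]
swap   : [3, 8]
over   : [3, 8, 3]
+      : [3, 11]
drop   : [3]

[3]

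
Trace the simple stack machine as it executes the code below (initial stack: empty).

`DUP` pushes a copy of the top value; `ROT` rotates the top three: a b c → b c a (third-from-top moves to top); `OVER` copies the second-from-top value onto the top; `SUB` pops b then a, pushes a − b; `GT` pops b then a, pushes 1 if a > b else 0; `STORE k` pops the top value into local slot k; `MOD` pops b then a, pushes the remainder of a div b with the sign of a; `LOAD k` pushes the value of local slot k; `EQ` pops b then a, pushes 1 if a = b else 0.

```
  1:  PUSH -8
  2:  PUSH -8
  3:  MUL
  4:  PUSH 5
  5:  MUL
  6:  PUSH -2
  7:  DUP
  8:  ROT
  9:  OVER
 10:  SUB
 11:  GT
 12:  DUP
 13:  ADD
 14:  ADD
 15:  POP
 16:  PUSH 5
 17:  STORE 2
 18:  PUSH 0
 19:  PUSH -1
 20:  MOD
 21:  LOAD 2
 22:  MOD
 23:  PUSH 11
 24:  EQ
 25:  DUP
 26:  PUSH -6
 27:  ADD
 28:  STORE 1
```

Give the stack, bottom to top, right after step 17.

PUSH -8  -8
PUSH -8  -8 -8
MUL      64
PUSH 5   64 5
MUL      320
PUSH -2  320 -2
DUP      320 -2 -2
ROT      -2 -2 320
OVER     -2 -2 320 -2
SUB      -2 -2 322
GT       -2 0
DUP      -2 0 0
ADD      -2 0
ADD      -2
POP      (empty)
PUSH 5   5
STORE 2  (empty)

[]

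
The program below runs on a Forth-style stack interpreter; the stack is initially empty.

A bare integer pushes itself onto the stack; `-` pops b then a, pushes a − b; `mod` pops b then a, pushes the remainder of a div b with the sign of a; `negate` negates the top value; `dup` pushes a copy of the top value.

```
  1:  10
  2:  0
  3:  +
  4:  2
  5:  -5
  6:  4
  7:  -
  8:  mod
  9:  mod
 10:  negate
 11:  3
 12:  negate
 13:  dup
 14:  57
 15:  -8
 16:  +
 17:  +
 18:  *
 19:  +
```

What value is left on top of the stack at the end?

-138

10     : 10
0      : 10 0
+      : 10
2      : 10 2
-5     : 10 2 -5
4      : 10 2 -5 4
-      : 10 2 -9
mod    : 10 2
mod    : 0
negate : 0
3      : 0 3
negate : 0 -3
dup    : 0 -3 -3
57     : 0 -3 -3 57
-8     : 0 -3 -3 57 -8
+      : 0 -3 -3 49
+      : 0 -3 46
*      : 0 -138
+      : -138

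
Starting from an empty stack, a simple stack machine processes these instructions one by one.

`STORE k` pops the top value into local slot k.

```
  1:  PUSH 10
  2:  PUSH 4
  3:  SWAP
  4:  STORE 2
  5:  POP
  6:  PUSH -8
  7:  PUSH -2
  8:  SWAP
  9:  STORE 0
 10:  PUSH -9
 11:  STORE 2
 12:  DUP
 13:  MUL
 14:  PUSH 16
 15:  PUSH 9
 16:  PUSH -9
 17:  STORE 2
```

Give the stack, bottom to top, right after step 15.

PUSH 10  [10]
PUSH 4   [10, 4]
SWAP     [4, 10]
STORE 2  [4]
POP      []
PUSH -8  [-8]
PUSH -2  [-8, -2]
SWAP     [-2, -8]
STORE 0  [-2]
PUSH -9  [-2, -9]
STORE 2  [-2]
DUP      [-2, -2]
MUL      [4]
PUSH 16  [4, 16]
PUSH 9   [4, 16, 9]

[4, 16, 9]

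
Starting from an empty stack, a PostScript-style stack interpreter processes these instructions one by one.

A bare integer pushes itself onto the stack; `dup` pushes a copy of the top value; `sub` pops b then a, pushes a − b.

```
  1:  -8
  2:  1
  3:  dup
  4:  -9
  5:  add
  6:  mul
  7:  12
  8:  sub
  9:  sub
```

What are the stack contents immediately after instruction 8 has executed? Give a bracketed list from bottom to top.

[-8, -20]

-8  → [-8]
1   → [-8, 1]
dup → [-8, 1, 1]
-9  → [-8, 1, 1, -9]
add → [-8, 1, -8]
mul → [-8, -8]
12  → [-8, -8, 12]
sub → [-8, -20]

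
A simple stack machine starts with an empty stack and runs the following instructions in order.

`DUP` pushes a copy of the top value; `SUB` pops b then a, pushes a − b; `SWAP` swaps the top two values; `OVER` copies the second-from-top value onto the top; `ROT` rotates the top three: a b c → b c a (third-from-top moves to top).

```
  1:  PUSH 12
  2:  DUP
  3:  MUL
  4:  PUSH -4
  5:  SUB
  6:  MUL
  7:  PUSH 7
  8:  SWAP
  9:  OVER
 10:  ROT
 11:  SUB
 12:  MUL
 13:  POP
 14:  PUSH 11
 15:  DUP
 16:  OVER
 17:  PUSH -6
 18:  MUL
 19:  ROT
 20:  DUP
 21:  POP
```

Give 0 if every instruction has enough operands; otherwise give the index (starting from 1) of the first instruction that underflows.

PUSH 12  [12]
DUP      [12, 12]
MUL      [144]
PUSH -4  [144, -4]
SUB      [148]
MUL  — needs 2 operands, stack has 1 → underflow

6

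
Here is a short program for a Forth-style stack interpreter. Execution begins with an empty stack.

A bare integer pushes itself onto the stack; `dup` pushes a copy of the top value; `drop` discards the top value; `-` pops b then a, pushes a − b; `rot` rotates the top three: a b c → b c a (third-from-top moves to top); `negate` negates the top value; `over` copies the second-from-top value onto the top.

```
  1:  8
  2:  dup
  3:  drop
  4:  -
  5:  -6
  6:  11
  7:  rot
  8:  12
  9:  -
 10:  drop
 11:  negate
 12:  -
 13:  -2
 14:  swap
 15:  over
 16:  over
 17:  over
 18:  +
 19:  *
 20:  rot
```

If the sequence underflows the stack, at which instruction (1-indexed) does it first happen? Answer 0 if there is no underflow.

8    : 8
dup  : 8 8
drop : 8
-  — needs 2 operands, stack has 1 → underflow

4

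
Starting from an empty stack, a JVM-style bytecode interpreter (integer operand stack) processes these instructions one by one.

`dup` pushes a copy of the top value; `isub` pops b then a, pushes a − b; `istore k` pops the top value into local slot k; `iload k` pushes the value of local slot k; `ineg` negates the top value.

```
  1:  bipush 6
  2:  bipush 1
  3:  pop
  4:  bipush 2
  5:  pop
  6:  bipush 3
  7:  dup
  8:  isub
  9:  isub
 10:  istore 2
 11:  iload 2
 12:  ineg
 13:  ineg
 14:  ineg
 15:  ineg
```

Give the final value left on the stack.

bipush 6 : 6
bipush 1 : 6 1
pop      : 6
bipush 2 : 6 2
pop      : 6
bipush 3 : 6 3
dup      : 6 3 3
isub     : 6 0
isub     : 6
istore 2 : (empty)
iload 2  : 6
ineg     : -6
ineg     : 6
ineg     : -6
ineg     : 6

6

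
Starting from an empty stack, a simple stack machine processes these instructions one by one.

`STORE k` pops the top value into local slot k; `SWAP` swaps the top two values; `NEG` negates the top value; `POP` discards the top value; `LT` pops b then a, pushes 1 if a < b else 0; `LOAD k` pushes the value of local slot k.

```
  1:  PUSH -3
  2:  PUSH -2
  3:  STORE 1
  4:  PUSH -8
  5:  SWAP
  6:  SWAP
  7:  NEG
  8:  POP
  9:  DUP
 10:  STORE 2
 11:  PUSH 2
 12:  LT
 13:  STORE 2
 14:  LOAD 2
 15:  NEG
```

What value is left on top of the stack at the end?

-1

PUSH -3 : [-3]
PUSH -2 : [-3, -2]
STORE 1 : [-3]
PUSH -8 : [-3, -8]
SWAP    : [-8, -3]
SWAP    : [-3, -8]
NEG     : [-3, 8]
POP     : [-3]
DUP     : [-3, -3]
STORE 2 : [-3]
PUSH 2  : [-3, 2]
LT      : [1]
STORE 2 : []
LOAD 2  : [1]
NEG     : [-1]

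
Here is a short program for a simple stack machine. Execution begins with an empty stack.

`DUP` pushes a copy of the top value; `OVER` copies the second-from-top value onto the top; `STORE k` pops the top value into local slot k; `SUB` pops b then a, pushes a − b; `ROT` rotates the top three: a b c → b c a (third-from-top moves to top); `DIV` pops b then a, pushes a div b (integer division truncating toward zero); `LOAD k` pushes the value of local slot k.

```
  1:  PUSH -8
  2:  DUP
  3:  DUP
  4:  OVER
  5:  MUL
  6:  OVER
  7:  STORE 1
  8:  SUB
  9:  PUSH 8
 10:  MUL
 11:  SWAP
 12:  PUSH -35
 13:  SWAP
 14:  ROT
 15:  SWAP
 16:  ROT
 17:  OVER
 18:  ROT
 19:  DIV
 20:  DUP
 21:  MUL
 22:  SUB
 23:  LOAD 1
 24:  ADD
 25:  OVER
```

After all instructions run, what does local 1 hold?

-8

PUSH -8  : -8
DUP      : -8 -8
DUP      : -8 -8 -8
OVER     : -8 -8 -8 -8
MUL      : -8 -8 64
OVER     : -8 -8 64 -8
STORE 1  : -8 -8 64
SUB      : -8 -72
PUSH 8   : -8 -72 8
MUL      : -8 -576
SWAP     : -576 -8
PUSH -35 : -576 -8 -35
SWAP     : -576 -35 -8
ROT      : -35 -8 -576
SWAP     : -35 -576 -8
ROT      : -576 -8 -35
OVER     : -576 -8 -35 -8
ROT      : -576 -35 -8 -8
DIV      : -576 -35 1
DUP      : -576 -35 1 1
MUL      : -576 -35 1
SUB      : -576 -36
LOAD 1   : -576 -36 -8
ADD      : -576 -44
OVER     : -576 -44 -576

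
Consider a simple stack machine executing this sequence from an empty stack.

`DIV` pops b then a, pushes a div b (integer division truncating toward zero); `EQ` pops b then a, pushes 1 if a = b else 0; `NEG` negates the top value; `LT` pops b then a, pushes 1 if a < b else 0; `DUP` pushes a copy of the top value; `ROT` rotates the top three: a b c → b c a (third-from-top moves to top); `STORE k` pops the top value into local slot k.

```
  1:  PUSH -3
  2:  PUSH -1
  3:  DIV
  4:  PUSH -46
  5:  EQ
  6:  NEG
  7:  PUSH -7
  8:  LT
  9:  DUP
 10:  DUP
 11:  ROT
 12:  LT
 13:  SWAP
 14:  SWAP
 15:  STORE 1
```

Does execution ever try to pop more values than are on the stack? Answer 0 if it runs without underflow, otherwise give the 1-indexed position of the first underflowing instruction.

0

PUSH -3  -> -3
PUSH -1  -> -3 -1
DIV      -> 3
PUSH -46 -> 3 -46
EQ       -> 0
NEG      -> 0
PUSH -7  -> 0 -7
LT       -> 0
DUP      -> 0 0
DUP      -> 0 0 0
ROT      -> 0 0 0
LT       -> 0 0
SWAP     -> 0 0
SWAP     -> 0 0
STORE 1  -> 0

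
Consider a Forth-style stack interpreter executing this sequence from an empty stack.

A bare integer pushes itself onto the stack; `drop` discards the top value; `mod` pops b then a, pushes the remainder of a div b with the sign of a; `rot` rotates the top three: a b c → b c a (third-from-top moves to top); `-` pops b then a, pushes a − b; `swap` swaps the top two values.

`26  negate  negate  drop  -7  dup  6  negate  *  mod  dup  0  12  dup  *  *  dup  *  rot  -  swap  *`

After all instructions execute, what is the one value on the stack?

-49

26      [26]
negate  [-26]
negate  [26]
drop    []
-7      [-7]
dup     [-7, -7]
6       [-7, -7, 6]
negate  [-7, -7, -6]
*       [-7, 42]
mod     [-7]
dup     [-7, -7]
0       [-7, -7, 0]
12      [-7, -7, 0, 12]
dup     [-7, -7, 0, 12, 12]
*       [-7, -7, 0, 144]
*       [-7, -7, 0]
dup     [-7, -7, 0, 0]
*       [-7, -7, 0]
rot     [-7, 0, -7]
-       [-7, 7]
swap    [7, -7]
*       [-49]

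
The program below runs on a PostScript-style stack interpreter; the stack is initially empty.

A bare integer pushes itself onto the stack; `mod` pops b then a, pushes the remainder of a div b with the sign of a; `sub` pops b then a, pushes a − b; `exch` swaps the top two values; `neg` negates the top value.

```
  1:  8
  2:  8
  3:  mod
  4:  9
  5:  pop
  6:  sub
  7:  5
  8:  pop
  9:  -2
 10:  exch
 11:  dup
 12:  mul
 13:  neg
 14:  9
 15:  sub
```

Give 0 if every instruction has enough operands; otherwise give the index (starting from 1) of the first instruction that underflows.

6

8   -> 8
8   -> 8 8
mod -> 0
9   -> 0 9
pop -> 0
sub  — needs 2 operands, stack has 1 → underflow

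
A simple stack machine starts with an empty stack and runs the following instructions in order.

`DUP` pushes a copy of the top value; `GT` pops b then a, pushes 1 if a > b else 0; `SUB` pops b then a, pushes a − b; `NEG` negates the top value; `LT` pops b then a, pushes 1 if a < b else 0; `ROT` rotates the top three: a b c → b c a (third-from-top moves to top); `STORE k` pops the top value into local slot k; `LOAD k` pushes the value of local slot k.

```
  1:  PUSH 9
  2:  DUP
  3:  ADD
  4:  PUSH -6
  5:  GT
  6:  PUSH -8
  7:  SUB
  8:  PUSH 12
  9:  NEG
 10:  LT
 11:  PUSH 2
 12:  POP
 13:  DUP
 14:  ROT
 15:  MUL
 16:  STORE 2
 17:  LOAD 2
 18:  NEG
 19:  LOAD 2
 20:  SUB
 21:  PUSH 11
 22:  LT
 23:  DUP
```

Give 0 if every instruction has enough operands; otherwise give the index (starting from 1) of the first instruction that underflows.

14

PUSH 9  : [9]
DUP     : [9, 9]
ADD     : [18]
PUSH -6 : [18, -6]
GT      : [1]
PUSH -8 : [1, -8]
SUB     : [9]
PUSH 12 : [9, 12]
NEG     : [9, -12]
LT      : [0]
PUSH 2  : [0, 2]
POP     : [0]
DUP     : [0, 0]
ROT  — needs 3 operands, stack has 2 → underflow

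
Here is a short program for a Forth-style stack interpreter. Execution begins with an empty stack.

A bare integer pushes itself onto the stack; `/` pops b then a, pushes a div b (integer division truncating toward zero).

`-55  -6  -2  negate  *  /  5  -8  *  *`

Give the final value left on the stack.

-160

-55    → -55
-6     → -55 -6
-2     → -55 -6 -2
negate → -55 -6 2
*      → -55 -12
/      → 4
5      → 4 5
-8     → 4 5 -8
*      → 4 -40
*      → -160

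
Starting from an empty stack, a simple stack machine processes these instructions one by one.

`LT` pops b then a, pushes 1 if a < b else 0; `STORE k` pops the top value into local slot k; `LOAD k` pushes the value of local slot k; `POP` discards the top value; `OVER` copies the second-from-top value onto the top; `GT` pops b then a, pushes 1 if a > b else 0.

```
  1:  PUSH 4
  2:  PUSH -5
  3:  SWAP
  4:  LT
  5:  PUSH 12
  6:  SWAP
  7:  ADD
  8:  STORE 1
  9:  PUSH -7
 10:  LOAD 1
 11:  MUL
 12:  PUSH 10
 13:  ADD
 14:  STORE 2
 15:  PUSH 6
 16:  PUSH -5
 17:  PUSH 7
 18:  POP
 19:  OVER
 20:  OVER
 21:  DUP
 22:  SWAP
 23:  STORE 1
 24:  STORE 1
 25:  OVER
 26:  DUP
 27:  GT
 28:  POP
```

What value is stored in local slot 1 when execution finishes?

PUSH 4  -> [4]
PUSH -5 -> [4, -5]
SWAP    -> [-5, 4]
LT      -> [1]
PUSH 12 -> [1, 12]
SWAP    -> [12, 1]
ADD     -> [13]
STORE 1 -> []
PUSH -7 -> [-7]
LOAD 1  -> [-7, 13]
MUL     -> [-91]
PUSH 10 -> [-91, 10]
ADD     -> [-81]
STORE 2 -> []
PUSH 6  -> [6]
PUSH -5 -> [6, -5]
PUSH 7  -> [6, -5, 7]
POP     -> [6, -5]
OVER    -> [6, -5, 6]
OVER    -> [6, -5, 6, -5]
DUP     -> [6, -5, 6, -5, -5]
SWAP    -> [6, -5, 6, -5, -5]
STORE 1 -> [6, -5, 6, -5]
STORE 1 -> [6, -5, 6]
OVER    -> [6, -5, 6, -5]
DUP     -> [6, -5, 6, -5, -5]
GT      -> [6, -5, 6, 0]
POP     -> [6, -5, 6]

-5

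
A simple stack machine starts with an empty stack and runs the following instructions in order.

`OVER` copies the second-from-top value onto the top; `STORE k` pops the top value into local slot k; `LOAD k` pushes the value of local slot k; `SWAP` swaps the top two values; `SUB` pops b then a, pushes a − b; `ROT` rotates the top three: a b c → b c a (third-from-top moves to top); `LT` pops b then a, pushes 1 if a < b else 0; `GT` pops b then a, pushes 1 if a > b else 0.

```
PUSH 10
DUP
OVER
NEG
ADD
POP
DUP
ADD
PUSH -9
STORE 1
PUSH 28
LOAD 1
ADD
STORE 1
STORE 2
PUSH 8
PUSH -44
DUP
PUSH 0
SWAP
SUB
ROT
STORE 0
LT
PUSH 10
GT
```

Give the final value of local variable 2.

20

PUSH 10   10
DUP       10 10
OVER      10 10 10
NEG       10 10 -10
ADD       10 0
POP       10
DUP       10 10
ADD       20
PUSH -9   20 -9
STORE 1   20
PUSH 28   20 28
LOAD 1    20 28 -9
ADD       20 19
STORE 1   20
STORE 2   (empty)
PUSH 8    8
PUSH -44  8 -44
DUP       8 -44 -44
PUSH 0    8 -44 -44 0
SWAP      8 -44 0 -44
SUB       8 -44 44
ROT       -44 44 8
STORE 0   -44 44
LT        1
PUSH 10   1 10
GT        0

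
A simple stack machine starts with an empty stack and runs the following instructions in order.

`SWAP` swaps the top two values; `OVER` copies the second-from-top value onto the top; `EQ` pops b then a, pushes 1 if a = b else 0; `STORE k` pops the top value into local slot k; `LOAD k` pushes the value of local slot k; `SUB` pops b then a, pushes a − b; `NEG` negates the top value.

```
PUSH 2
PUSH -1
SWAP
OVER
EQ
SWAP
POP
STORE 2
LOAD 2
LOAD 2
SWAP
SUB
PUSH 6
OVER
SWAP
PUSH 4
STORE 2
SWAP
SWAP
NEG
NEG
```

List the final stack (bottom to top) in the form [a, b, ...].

[0, 0, 6]

PUSH 2  -> 2
PUSH -1 -> 2 -1
SWAP    -> -1 2
OVER    -> -1 2 -1
EQ      -> -1 0
SWAP    -> 0 -1
POP     -> 0
STORE 2 -> (empty)
LOAD 2  -> 0
LOAD 2  -> 0 0
SWAP    -> 0 0
SUB     -> 0
PUSH 6  -> 0 6
OVER    -> 0 6 0
SWAP    -> 0 0 6
PUSH 4  -> 0 0 6 4
STORE 2 -> 0 0 6
SWAP    -> 0 6 0
SWAP    -> 0 0 6
NEG     -> 0 0 -6
NEG     -> 0 0 6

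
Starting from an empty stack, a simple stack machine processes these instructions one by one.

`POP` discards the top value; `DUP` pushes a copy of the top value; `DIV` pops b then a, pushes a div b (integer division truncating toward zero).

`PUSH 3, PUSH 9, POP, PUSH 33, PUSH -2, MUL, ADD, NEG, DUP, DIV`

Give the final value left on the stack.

PUSH 3  -> [3]
PUSH 9  -> [3, 9]
POP     -> [3]
PUSH 33 -> [3, 33]
PUSH -2 -> [3, 33, -2]
MUL     -> [3, -66]
ADD     -> [-63]
NEG     -> [63]
DUP     -> [63, 63]
DIV     -> [1]

1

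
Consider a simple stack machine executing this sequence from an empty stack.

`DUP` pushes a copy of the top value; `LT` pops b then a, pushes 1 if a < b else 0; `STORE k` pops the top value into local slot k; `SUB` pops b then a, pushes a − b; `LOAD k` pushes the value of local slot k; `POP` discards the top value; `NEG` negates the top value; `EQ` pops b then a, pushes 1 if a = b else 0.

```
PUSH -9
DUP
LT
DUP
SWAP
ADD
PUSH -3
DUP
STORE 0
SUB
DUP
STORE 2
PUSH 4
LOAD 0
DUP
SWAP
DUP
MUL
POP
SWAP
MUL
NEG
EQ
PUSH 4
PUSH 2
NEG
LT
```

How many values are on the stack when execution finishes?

2

PUSH -9  [-9]
DUP      [-9, -9]
LT       [0]
DUP      [0, 0]
SWAP     [0, 0]
ADD      [0]
PUSH -3  [0, -3]
DUP      [0, -3, -3]
STORE 0  [0, -3]
SUB      [3]
DUP      [3, 3]
STORE 2  [3]
PUSH 4   [3, 4]
LOAD 0   [3, 4, -3]
DUP      [3, 4, -3, -3]
SWAP     [3, 4, -3, -3]
DUP      [3, 4, -3, -3, -3]
MUL      [3, 4, -3, 9]
POP      [3, 4, -3]
SWAP     [3, -3, 4]
MUL      [3, -12]
NEG      [3, 12]
EQ       [0]
PUSH 4   [0, 4]
PUSH 2   [0, 4, 2]
NEG      [0, 4, -2]
LT       [0, 0]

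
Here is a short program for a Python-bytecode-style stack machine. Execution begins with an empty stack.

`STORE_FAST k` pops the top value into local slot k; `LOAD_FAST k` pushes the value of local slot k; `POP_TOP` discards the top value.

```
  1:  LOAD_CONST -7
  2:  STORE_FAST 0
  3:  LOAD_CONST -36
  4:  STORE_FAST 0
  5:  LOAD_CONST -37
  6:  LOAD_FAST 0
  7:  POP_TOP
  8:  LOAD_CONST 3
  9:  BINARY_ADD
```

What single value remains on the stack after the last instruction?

LOAD_CONST -7  -> -7
STORE_FAST 0   -> (empty)
LOAD_CONST -36 -> -36
STORE_FAST 0   -> (empty)
LOAD_CONST -37 -> -37
LOAD_FAST 0    -> -37 -36
POP_TOP        -> -37
LOAD_CONST 3   -> -37 3
BINARY_ADD     -> -34

-34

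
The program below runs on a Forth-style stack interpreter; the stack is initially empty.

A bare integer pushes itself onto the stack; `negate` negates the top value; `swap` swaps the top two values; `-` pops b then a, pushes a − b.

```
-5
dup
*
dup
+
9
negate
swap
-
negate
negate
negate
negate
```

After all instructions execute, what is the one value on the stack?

-59

-5     : -5
dup    : -5 -5
*      : 25
dup    : 25 25
+      : 50
9      : 50 9
negate : 50 -9
swap   : -9 50
-      : -59
negate : 59
negate : -59
negate : 59
negate : -59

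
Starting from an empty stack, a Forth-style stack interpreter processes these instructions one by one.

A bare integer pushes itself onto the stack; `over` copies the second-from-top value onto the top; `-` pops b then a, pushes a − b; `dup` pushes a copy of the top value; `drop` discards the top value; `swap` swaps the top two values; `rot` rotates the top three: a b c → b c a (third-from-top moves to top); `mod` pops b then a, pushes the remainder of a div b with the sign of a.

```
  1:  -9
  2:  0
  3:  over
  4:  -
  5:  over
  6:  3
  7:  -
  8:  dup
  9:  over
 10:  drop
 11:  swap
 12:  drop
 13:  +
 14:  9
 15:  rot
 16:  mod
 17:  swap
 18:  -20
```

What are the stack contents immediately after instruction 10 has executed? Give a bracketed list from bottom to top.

[-9, 9, -12, -12]

-9   : [-9]
0    : [-9, 0]
over : [-9, 0, -9]
-    : [-9, 9]
over : [-9, 9, -9]
3    : [-9, 9, -9, 3]
-    : [-9, 9, -12]
dup  : [-9, 9, -12, -12]
over : [-9, 9, -12, -12, -12]
drop : [-9, 9, -12, -12]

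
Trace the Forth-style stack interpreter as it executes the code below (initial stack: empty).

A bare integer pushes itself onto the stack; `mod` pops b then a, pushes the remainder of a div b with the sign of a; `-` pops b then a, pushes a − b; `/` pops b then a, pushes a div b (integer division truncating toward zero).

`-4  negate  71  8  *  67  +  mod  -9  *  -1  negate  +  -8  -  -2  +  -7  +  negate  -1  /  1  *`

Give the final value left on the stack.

-4      -4
negate  4
71      4 71
8       4 71 8
*       4 568
67      4 568 67
+       4 635
mod     4
-9      4 -9
*       -36
-1      -36 -1
negate  -36 1
+       -35
-8      -35 -8
-       -27
-2      -27 -2
+       -29
-7      -29 -7
+       -36
negate  36
-1      36 -1
/       -36
1       -36 1
*       -36

-36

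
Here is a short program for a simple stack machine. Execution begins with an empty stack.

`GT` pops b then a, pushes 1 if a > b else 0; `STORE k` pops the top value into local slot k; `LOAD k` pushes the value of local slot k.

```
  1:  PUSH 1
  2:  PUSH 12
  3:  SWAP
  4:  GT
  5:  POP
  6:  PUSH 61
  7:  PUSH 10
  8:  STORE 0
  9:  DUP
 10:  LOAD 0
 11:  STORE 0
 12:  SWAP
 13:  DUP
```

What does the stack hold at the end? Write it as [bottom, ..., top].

[61, 61, 61]

PUSH 1   [1]
PUSH 12  [1, 12]
SWAP     [12, 1]
GT       [1]
POP      []
PUSH 61  [61]
PUSH 10  [61, 10]
STORE 0  [61]
DUP      [61, 61]
LOAD 0   [61, 61, 10]
STORE 0  [61, 61]
SWAP     [61, 61]
DUP      [61, 61, 61]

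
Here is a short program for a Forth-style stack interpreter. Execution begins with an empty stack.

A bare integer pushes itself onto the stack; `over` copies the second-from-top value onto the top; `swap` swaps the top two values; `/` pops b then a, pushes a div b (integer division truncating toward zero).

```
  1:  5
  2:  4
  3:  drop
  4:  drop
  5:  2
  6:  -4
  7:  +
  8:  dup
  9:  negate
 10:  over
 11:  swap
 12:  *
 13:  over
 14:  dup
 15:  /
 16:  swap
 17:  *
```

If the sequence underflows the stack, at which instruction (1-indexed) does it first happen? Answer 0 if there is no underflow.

0

5      -> 5
4      -> 5 4
drop   -> 5
drop   -> (empty)
2      -> 2
-4     -> 2 -4
+      -> -2
dup    -> -2 -2
negate -> -2 2
over   -> -2 2 -2
swap   -> -2 -2 2
*      -> -2 -4
over   -> -2 -4 -2
dup    -> -2 -4 -2 -2
/      -> -2 -4 1
swap   -> -2 1 -4
*      -> -2 -4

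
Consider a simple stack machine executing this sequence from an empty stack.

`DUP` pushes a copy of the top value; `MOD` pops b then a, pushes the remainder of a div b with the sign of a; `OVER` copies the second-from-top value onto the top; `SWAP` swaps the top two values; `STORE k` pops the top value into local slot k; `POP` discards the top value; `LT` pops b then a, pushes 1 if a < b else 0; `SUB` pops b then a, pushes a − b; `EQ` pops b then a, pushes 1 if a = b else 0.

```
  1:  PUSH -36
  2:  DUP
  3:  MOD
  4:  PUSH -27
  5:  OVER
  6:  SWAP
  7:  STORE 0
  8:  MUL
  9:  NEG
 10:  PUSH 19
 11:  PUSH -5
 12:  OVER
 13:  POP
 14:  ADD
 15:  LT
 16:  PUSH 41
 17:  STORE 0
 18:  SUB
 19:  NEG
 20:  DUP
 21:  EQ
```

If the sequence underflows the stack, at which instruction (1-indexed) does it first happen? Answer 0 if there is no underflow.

18

PUSH -36  [-36]
DUP       [-36, -36]
MOD       [0]
PUSH -27  [0, -27]
OVER      [0, -27, 0]
SWAP      [0, 0, -27]
STORE 0   [0, 0]
MUL       [0]
NEG       [0]
PUSH 19   [0, 19]
PUSH -5   [0, 19, -5]
OVER      [0, 19, -5, 19]
POP       [0, 19, -5]
ADD       [0, 14]
LT        [1]
PUSH 41   [1, 41]
STORE 0   [1]
SUB  — needs 2 operands, stack has 1 → underflow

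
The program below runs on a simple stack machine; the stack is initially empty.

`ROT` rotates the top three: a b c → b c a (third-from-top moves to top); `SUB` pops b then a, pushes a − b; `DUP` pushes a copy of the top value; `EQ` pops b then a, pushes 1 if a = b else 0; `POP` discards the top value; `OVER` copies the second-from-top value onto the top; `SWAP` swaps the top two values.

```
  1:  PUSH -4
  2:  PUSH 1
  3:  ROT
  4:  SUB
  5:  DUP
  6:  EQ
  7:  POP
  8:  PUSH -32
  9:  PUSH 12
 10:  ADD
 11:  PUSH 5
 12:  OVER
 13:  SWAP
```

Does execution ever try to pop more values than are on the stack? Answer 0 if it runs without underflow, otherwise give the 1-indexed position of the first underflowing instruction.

PUSH -4 → -4
PUSH 1  → -4 1
ROT  — needs 3 operands, stack has 2 → underflow

3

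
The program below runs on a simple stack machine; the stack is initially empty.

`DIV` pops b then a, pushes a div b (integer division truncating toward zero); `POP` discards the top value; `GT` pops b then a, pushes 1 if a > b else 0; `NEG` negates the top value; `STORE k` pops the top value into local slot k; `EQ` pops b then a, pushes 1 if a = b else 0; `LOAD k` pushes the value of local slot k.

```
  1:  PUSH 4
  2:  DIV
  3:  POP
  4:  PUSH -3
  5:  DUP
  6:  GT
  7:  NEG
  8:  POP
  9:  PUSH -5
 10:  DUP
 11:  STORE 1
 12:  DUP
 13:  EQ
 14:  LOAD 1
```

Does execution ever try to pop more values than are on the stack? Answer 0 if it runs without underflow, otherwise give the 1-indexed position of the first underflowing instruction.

2

PUSH 4 : 4
DIV  — needs 2 operands, stack has 1 → underflow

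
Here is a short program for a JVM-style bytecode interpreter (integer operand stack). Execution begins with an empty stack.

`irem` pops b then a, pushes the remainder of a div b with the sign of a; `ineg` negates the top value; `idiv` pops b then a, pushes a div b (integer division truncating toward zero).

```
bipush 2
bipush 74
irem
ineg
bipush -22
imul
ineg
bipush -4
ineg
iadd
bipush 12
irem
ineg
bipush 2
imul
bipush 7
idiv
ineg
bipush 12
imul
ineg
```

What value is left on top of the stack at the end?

12

bipush 2   → [2]
bipush 74  → [2, 74]
irem       → [2]
ineg       → [-2]
bipush -22 → [-2, -22]
imul       → [44]
ineg       → [-44]
bipush -4  → [-44, -4]
ineg       → [-44, 4]
iadd       → [-40]
bipush 12  → [-40, 12]
irem       → [-4]
ineg       → [4]
bipush 2   → [4, 2]
imul       → [8]
bipush 7   → [8, 7]
idiv       → [1]
ineg       → [-1]
bipush 12  → [-1, 12]
imul       → [-12]
ineg       → [12]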